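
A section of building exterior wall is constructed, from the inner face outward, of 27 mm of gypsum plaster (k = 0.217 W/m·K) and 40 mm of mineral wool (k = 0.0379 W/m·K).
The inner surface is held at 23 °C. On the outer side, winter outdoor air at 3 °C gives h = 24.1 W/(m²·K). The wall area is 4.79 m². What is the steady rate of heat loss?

Q ≈ 78.4 W

Series thermal resistances:
R_gypsum plaster = L/(kA) = 0.027/(0.217×4.79) = 0.02598 K/W
R_mineral wool = L/(kA) = 0.04/(0.0379×4.79) = 0.2203 K/W
R_outer film = 1/(h_o·A) = 1/(24.1×4.79) = 0.008663 K/W
R_total = 0.255 K/W
Q = ΔT / R_total = 20 / 0.255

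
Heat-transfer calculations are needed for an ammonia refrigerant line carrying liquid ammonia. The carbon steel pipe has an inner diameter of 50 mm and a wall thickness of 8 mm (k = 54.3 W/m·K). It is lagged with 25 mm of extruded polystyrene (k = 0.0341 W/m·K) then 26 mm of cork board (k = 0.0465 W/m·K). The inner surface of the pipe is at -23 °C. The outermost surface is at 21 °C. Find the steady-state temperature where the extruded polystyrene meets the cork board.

Radial resistances (cylindrical: R_cond = ln(r_o/r_i)/(2πkL), R_conv = 1/(h·2πrL)):
R_carbon steel pipe wall = ln(33/25)/(2π×54.3×1) = 8.137×10^-4 K/W
R_extruded polystyrene = ln(58/33)/(2π×0.0341×1) = 2.632 K/W
R_cork board = ln(84/58)/(2π×0.0465×1) = 1.268 K/W
R_total = 3.901 K/W
Q = ΔT/R_total = 44/3.901
Q = 11.3 W/m
T_interface = T_inner + Q·ΣR(inner→interface) = -23 + 11.3×2.633

T ≈ 6.7 °C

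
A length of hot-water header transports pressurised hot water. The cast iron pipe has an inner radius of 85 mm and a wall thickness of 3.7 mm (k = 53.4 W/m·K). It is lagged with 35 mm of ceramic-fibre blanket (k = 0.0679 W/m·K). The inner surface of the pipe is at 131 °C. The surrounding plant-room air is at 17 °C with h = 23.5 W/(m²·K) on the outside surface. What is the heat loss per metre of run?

q′ ≈ 137 W/m

Cylindrical conduction, so R = ln(r₂/r₁)/(2πkL) per layer, in series:
R_cast iron pipe wall = ln(88.7/85)/(2π×53.4×1) = 1.27×10^-4 K/W
R_ceramic-fibre blanket = ln(123.7/88.7)/(2π×0.0679×1) = 0.7796 K/W
R_outer film = 1/(h_o·2πr_oL) = 1/(23.5×2π×0.1237×1) = 0.05475 K/W
R_total = 0.8345 K/W
Q = ΔT/R_total = 114/0.8345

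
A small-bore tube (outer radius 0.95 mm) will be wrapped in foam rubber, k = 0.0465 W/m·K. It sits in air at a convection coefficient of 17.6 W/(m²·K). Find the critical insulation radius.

For a cylinder r_cr = k/h = 0.0465/17.6
r_cr = 2.64 mm; since the bare radius (0.95 mm) is below r_cr, adding a thin layer of insulation will *increase* heat loss.

r_cr ≈ 2.64 mm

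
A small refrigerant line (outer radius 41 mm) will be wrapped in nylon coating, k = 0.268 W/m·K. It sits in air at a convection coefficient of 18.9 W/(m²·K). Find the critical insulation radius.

r_cr ≈ 14.2 mm

For a cylinder r_cr = k/h = 0.268/18.9
r_cr = 14.2 mm; since the bare radius (41 mm) is above r_cr, any added insulation will reduce heat loss.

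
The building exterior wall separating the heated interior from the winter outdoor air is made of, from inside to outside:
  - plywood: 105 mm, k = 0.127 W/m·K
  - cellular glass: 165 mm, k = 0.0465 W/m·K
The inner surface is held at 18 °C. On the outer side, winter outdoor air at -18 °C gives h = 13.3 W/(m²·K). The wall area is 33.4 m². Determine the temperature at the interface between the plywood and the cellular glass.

T ≈ 11.3 °C

Series thermal resistances:
R_plywood = L/(kA) = 0.105/(0.127×33.4) = 0.02475 K/W
R_cellular glass = L/(kA) = 0.165/(0.0465×33.4) = 0.1062 K/W
R_outer film = 1/(h_o·A) = 1/(13.3×33.4) = 0.002251 K/W
R_total = 0.1332 K/W;  Q = ΔT/R_total = 36/0.1332 = 270.2 W
T_interface = T_inner − Q·ΣR(inner→interface) = 18 − 270×0.02475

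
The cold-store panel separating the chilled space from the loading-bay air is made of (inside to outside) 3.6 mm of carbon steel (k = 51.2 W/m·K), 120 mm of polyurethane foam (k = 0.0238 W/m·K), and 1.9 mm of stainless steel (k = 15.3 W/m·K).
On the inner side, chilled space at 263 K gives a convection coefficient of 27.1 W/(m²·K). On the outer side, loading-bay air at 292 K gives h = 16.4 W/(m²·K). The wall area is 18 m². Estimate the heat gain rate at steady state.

Q ≈ 102 W

Thermal resistances in series:
R_inner film = 1/(h_i·A) = 1/(27.1×18) = 0.00205 K/W
R_carbon steel = L/(kA) = 0.0036/(51.2×18) = 3.906×10^-6 K/W
R_polyurethane foam = L/(kA) = 0.12/(0.0238×18) = 0.2801 K/W
R_stainless steel = L/(kA) = 0.0019/(15.3×18) = 6.899×10^-6 K/W
R_outer film = 1/(h_o·A) = 1/(16.4×18) = 0.003388 K/W
R_total = 0.2856 K/W
Q = ΔT / R_total = 29 / 0.2856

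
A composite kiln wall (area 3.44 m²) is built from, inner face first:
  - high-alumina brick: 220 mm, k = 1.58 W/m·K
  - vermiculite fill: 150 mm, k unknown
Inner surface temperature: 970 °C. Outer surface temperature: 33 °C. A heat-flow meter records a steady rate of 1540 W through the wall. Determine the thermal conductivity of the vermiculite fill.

Using the resistance-network approach (series):
R_high-alumina brick = L/(kA) = 0.22/(1.58×3.44) = 0.04048 K/W
Sum of known resistances R_other = 0.04048 K/W
Total R = ΔT/Q = 937/1540 = 0.6084 K/W
R_vermiculite fill = R_total − R_other = 0.568 K/W
k = L/(R·A) = 0.15/(0.568×3.44)

k ≈ 0.0768 W/(m·K)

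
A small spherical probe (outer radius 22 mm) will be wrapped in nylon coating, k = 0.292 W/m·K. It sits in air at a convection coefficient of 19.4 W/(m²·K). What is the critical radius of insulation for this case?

For a sphere r_cr = 2k/h = 2×0.292/19.4
r_cr = 30.1 mm; since the bare radius (22 mm) is below r_cr, adding a thin layer of insulation will *increase* heat loss.

r_cr ≈ 30.1 mm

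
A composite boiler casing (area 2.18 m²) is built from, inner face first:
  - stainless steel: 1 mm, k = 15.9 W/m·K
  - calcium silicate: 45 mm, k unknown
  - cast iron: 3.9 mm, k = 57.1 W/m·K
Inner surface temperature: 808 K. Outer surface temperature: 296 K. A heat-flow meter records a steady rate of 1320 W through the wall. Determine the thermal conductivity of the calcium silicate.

k ≈ 0.0532 W/(m·K)

Using the resistance-network approach (series):
R_stainless steel = L/(kA) = 0.001/(15.9×2.18) = 2.885×10^-5 K/W
R_cast iron = L/(kA) = 0.0039/(57.1×2.18) = 3.133×10^-5 K/W
Sum of known resistances R_other = 6.018×10^-5 K/W
Total R = ΔT/Q = 512/1320 = 0.3879 K/W
R_calcium silicate = R_total − R_other = 0.3878 K/W
k = L/(R·A) = 0.045/(0.3878×2.18)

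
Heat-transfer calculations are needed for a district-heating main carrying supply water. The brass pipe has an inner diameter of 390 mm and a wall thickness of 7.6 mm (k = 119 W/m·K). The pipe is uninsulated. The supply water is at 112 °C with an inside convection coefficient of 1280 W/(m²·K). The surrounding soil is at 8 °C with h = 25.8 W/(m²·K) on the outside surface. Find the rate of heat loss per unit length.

q′ ≈ 3340 W/m

Radial resistances (cylindrical: R_cond = ln(r_o/r_i)/(2πkL), R_conv = 1/(h·2πrL)):
R_inner film = 1/(h_i·2πr₁L) = 1/(1280×2π×0.195×1) = 6.376×10^-4 K/W
R_brass pipe wall = ln(202.6/195)/(2π×119×1) = 5.114×10^-5 K/W
R_outer film = 1/(h_o·2πr_oL) = 1/(25.8×2π×0.2026×1) = 0.03045 K/W
R_total = 0.03114 K/W
Q = ΔT/R_total = 104/0.03114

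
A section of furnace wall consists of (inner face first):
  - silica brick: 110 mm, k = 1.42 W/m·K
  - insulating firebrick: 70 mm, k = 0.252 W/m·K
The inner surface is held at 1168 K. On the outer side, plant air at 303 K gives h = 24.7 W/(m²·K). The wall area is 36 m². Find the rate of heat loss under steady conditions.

Using the resistance-network approach (series):
R_silica brick = L/(kA) = 0.11/(1.42×36) = 0.002152 K/W
R_insulating firebrick = L/(kA) = 0.07/(0.252×36) = 0.007716 K/W
R_outer film = 1/(h_o·A) = 1/(24.7×36) = 0.001125 K/W
R_total = 0.01099 K/W
Q = ΔT / R_total = 865 / 0.01099

Q ≈ 78700 W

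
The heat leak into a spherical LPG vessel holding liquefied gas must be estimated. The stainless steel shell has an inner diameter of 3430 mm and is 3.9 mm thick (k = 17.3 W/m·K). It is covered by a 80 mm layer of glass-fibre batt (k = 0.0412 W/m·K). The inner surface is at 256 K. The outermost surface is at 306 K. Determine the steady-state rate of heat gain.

Q ≈ 1000 W

For a spherical shell R = (1/r₁ − 1/r₂)/(4πk); film R = 1/(h·4πr²). In series:
R_stainless steel shell = (1/1.715 − 1/1.7189)/(4π×17.3) = 6.085×10^-6 K/W
R_glass-fibre batt = (1/1.7189 − 1/1.7989)/(4π×0.0412) = 0.04997 K/W
R_total = 0.04998 K/W
Q = ΔT/R_total = 50/0.04998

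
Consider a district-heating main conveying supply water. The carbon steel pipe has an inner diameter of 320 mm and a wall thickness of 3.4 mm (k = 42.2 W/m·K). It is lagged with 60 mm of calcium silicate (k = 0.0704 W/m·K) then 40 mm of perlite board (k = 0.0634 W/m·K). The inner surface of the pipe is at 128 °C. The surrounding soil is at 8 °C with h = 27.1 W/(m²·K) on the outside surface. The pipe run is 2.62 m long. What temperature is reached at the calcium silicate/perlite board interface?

Treating each annulus and film as a series resistance:
R_carbon steel pipe wall = ln(163.4/160)/(2π×42.2×2.62) = 3.027×10^-5 K/W
R_calcium silicate = ln(223.4/163.4)/(2π×0.0704×2.62) = 0.2699 K/W
R_perlite board = ln(263.4/223.4)/(2π×0.0634×2.62) = 0.1578 K/W
R_outer film = 1/(h_o·2πr_oL) = 1/(27.1×2π×0.2634×2.62) = 0.00851 K/W
R_total = 0.4362 K/W
Q = ΔT/R_total = 120/0.4362
Q = 275 W
T_interface = T_inner − Q·ΣR(inner→interface) = 128 − 275×0.2699

T ≈ 53.8 °C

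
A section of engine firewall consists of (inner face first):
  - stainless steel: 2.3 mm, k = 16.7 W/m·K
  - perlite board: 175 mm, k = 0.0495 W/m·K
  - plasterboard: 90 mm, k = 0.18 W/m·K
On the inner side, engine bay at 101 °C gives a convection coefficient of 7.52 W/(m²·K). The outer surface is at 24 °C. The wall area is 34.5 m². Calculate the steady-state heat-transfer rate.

Model the wall as resistances in series:
R_inner film = 1/(h_i·A) = 1/(7.52×34.5) = 0.003854 K/W
R_stainless steel = L/(kA) = 0.0023/(16.7×34.5) = 3.992×10^-6 K/W
R_perlite board = L/(kA) = 0.175/(0.0495×34.5) = 0.1025 K/W
R_plasterboard = L/(kA) = 0.09/(0.18×34.5) = 0.01449 K/W
R_total = 0.1208 K/W
Q = ΔT / R_total = 77 / 0.1208

Q ≈ 637 W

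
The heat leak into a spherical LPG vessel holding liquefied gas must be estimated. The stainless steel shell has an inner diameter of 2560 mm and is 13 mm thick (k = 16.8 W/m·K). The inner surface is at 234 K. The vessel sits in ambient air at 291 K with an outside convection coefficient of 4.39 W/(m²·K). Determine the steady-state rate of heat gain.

Spherical conduction: R = (1/r_in − 1/r_out)/(4πk) per layer; series-sum.
R_stainless steel shell = (1/1.28 − 1/1.293)/(4π×16.8) = 3.721×10^-5 K/W
R_outer film = 1/(h·4πr_o²) = 1/(4.39×4π×1.293²) = 0.01084 K/W
R_total = 0.01088 K/W
Q = ΔT/R_total = 57/0.01088

Q ≈ 5240 W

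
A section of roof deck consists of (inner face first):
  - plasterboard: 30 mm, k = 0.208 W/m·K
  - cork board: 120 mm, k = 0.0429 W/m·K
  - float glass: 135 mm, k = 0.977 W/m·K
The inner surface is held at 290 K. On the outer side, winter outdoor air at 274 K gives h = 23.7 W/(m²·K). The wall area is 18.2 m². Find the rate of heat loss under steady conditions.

Using the resistance-network approach (series):
R_plasterboard = L/(kA) = 0.03/(0.208×18.2) = 0.007925 K/W
R_cork board = L/(kA) = 0.12/(0.0429×18.2) = 0.1537 K/W
R_float glass = L/(kA) = 0.135/(0.977×18.2) = 0.007592 K/W
R_outer film = 1/(h_o·A) = 1/(23.7×18.2) = 0.002318 K/W
R_total = 0.1715 K/W
Q = ΔT / R_total = 16 / 0.1715

Q ≈ 93.3 W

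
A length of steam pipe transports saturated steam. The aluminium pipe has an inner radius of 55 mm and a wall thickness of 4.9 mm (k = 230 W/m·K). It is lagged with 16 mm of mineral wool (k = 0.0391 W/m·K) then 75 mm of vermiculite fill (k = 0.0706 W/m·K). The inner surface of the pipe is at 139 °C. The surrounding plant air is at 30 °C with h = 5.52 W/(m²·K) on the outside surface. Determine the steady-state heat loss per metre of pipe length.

Per-layer cylindrical resistances, series-summed:
R_aluminium pipe wall = ln(59.9/55)/(2π×230×1) = 5.906×10^-5 K/W
R_mineral wool = ln(75.9/59.9)/(2π×0.0391×1) = 0.9636 K/W
R_vermiculite fill = ln(150.9/75.9)/(2π×0.0706×1) = 1.549 K/W
R_outer film = 1/(h_o·2πr_oL) = 1/(5.52×2π×0.1509×1) = 0.1911 K/W
R_total = 2.704 K/W
Q = ΔT/R_total = 109/2.704

q′ ≈ 40.3 W/m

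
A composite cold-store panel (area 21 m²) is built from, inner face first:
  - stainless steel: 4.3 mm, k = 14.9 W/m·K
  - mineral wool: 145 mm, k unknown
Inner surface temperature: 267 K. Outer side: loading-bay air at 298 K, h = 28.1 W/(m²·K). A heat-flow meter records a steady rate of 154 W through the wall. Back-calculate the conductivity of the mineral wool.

Model the wall as resistances in series:
R_stainless steel = L/(kA) = 0.0043/(14.9×21) = 1.374×10^-5 K/W
R_outer film = 1/(h_o·A) = 1/(28.1×21) = 0.001695 K/W
Sum of known resistances R_other = 0.001708 K/W
Total R = ΔT/Q = 31/154 = 0.2013 K/W
R_mineral wool = R_total − R_other = 0.1996 K/W
k = L/(R·A) = 0.145/(0.1996×21)

k ≈ 0.0346 W/(m·K)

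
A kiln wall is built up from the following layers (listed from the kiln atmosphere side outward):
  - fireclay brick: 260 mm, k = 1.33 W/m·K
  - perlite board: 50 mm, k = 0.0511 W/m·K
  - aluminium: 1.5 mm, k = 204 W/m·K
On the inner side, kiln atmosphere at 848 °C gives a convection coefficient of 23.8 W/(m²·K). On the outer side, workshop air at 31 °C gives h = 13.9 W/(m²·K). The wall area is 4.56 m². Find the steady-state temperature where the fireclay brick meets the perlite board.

T ≈ 697 °C

Treating each layer as a thermal resistance in series:
R_inner film = 1/(h_i·A) = 1/(23.8×4.56) = 0.009214 K/W
R_fireclay brick = L/(kA) = 0.26/(1.33×4.56) = 0.04287 K/W
R_perlite board = L/(kA) = 0.05/(0.0511×4.56) = 0.2146 K/W
R_aluminium = L/(kA) = 0.0015/(204×4.56) = 1.612×10^-6 K/W
R_outer film = 1/(h_o·A) = 1/(13.9×4.56) = 0.01578 K/W
R_total = 0.2824 K/W;  Q = ΔT/R_total = 817/0.2824 = 2893 W
T_interface = T_inner − Q·ΣR(inner→interface) = 848 − 2890×0.05208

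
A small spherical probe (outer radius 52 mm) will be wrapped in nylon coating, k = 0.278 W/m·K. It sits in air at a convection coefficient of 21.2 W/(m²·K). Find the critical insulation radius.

For a sphere r_cr = 2k/h = 2×0.278/21.2
r_cr = 26.2 mm; since the bare radius (52 mm) is above r_cr, any added insulation will reduce heat loss.

r_cr ≈ 26.2 mm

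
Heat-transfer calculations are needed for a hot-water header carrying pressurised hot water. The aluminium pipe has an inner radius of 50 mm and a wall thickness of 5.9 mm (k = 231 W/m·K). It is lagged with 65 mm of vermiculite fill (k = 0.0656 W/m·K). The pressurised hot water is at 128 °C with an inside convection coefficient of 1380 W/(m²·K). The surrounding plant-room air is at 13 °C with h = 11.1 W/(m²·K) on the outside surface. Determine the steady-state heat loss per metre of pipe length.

Per-layer cylindrical resistances, series-summed:
R_inner film = 1/(h_i·2πr₁L) = 1/(1380×2π×0.05×1) = 0.002307 K/W
R_aluminium pipe wall = ln(55.9/50)/(2π×231×1) = 7.685×10^-5 K/W
R_vermiculite fill = ln(120.9/55.9)/(2π×0.0656×1) = 1.872 K/W
R_outer film = 1/(h_o·2πr_oL) = 1/(11.1×2π×0.1209×1) = 0.1186 K/W
R_total = 1.993 K/W
Q = ΔT/R_total = 115/1.993

q′ ≈ 57.7 W/m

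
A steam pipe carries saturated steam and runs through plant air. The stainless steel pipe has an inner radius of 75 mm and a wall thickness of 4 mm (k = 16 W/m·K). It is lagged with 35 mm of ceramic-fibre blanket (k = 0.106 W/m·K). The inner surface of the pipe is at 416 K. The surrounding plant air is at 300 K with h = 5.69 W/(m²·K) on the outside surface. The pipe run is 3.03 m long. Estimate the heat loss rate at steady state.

For a radial system each layer contributes R = ln(r_out/r_in)/(2πkL); films add R = 1/(hA).
R_stainless steel pipe wall = ln(79/75)/(2π×16×3.03) = 1.706×10^-4 K/W
R_ceramic-fibre blanket = ln(114/79)/(2π×0.106×3.03) = 0.1817 K/W
R_outer film = 1/(h_o·2πr_oL) = 1/(5.69×2π×0.114×3.03) = 0.08098 K/W
R_total = 0.2629 K/W
Q = ΔT/R_total = 116/0.2629

Q ≈ 441 W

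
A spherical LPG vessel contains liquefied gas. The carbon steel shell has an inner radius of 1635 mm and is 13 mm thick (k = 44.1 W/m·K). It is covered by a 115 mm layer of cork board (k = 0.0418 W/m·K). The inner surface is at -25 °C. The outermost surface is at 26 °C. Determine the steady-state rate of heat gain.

Q ≈ 677 W

For a spherical shell R = (1/r₁ − 1/r₂)/(4πk); film R = 1/(h·4πr²). In series:
R_carbon steel shell = (1/1.635 − 1/1.648)/(4π×44.1) = 8.706×10^-6 K/W
R_cork board = (1/1.648 − 1/1.763)/(4π×0.0418) = 0.07535 K/W
R_total = 0.07536 K/W
Q = ΔT/R_total = 51/0.07536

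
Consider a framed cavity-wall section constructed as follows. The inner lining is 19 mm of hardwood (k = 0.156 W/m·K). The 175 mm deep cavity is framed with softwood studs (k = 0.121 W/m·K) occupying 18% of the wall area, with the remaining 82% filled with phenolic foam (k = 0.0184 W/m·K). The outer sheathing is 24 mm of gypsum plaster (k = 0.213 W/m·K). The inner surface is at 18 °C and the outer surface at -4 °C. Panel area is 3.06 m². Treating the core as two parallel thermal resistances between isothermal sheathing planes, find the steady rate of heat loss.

Q ≈ 13.5 W

Sheathing layers in series; stud and cavity paths in parallel between them.
R_inner = 0.019/(0.156×3.06) = 0.0398 K/W
R_stud  = 0.175/(0.121×0.18×3.06) = 2.626 K/W
R_cav   = 0.175/(0.0184×0.82×3.06) = 3.79 K/W
1/R_core = 1/R_stud + 1/R_cav → R_core = 1.551 K/W
R_outer = 0.024/(0.213×3.06) = 0.03682 K/W
R_total = 1.628 K/W
Q = ΔT/R_total = 22/1.628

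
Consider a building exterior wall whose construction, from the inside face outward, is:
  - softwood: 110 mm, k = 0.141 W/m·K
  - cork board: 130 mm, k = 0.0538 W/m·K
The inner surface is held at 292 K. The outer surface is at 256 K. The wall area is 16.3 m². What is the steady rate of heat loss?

Using the resistance-network approach (series):
R_softwood = L/(kA) = 0.11/(0.141×16.3) = 0.04786 K/W
R_cork board = L/(kA) = 0.13/(0.0538×16.3) = 0.1482 K/W
R_total = 0.1961 K/W
Q = ΔT / R_total = 36 / 0.1961

Q ≈ 184 W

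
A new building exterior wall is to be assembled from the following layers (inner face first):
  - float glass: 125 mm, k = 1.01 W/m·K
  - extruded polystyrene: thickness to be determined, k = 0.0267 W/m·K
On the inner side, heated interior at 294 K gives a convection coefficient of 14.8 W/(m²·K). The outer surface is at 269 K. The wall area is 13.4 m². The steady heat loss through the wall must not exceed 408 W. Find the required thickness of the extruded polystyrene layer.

L ≈ 16.8 mm

Model the wall as resistances in series:
R_inner film = 1/(h_i·A) = 1/(14.8×13.4) = 0.005042 K/W
R_float glass = L/(kA) = 0.125/(1.01×13.4) = 0.009236 K/W
Sum of the known resistances R_other = 0.01428 K/W
Required total resistance R_tot = ΔT/Q_allow = 25/408 = 0.06127 K/W
R_extruded polystyrene = R_tot − R_other = 0.047 K/W
L = R·k·A = 0.047×0.0267×13.4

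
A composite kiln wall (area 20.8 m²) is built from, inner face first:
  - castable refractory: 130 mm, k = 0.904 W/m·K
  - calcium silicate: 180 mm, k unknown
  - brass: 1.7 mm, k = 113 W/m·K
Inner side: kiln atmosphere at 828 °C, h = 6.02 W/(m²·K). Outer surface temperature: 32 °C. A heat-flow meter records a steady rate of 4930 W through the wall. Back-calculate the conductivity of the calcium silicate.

k ≈ 0.059 W/(m·K)

Treating each layer as a thermal resistance in series:
R_inner film = 1/(h_i·A) = 1/(6.02×20.8) = 0.007986 K/W
R_castable refractory = L/(kA) = 0.13/(0.904×20.8) = 0.006914 K/W
R_brass = L/(kA) = 0.0017/(113×20.8) = 7.233×10^-7 K/W
Sum of known resistances R_other = 0.0149 K/W
Total R = ΔT/Q = 796/4930 = 0.1615 K/W
R_calcium silicate = R_total − R_other = 0.1466 K/W
k = L/(R·A) = 0.18/(0.1466×20.8)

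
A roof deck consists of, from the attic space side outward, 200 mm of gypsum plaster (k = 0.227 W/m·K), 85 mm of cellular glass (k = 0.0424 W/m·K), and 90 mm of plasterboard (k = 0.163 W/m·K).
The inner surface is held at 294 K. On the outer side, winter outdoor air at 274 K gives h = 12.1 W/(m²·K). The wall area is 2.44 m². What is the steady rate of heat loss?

Q ≈ 13.9 W

Series thermal resistances:
R_gypsum plaster = L/(kA) = 0.2/(0.227×2.44) = 0.3611 K/W
R_cellular glass = L/(kA) = 0.085/(0.0424×2.44) = 0.8216 K/W
R_plasterboard = L/(kA) = 0.09/(0.163×2.44) = 0.2263 K/W
R_outer film = 1/(h_o·A) = 1/(12.1×2.44) = 0.03387 K/W
R_total = 1.443 K/W
Q = ΔT / R_total = 20 / 1.443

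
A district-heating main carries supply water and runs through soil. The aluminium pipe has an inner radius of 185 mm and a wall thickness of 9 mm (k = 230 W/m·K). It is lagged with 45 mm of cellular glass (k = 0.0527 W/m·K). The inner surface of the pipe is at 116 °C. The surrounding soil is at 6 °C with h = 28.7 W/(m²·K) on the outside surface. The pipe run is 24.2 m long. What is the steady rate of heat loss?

Radial resistances (cylindrical: R_cond = ln(r_o/r_i)/(2πkL), R_conv = 1/(h·2πrL)):
R_aluminium pipe wall = ln(194/185)/(2π×230×24.2) = 1.358×10^-6 K/W
R_cellular glass = ln(239/194)/(2π×0.0527×24.2) = 0.02603 K/W
R_outer film = 1/(h_o·2πr_oL) = 1/(28.7×2π×0.239×24.2) = 9.588×10^-4 K/W
R_total = 0.02699 K/W
Q = ΔT/R_total = 110/0.02699

Q ≈ 4080 W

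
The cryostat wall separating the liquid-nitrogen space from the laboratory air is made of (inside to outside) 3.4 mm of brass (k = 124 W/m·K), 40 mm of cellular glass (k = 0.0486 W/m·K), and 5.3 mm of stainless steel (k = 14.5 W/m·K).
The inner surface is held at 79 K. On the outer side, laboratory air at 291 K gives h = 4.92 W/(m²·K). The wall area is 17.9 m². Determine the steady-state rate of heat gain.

Model the wall as resistances in series:
R_brass = L/(kA) = 0.0034/(124×17.9) = 1.532×10^-6 K/W
R_cellular glass = L/(kA) = 0.04/(0.0486×17.9) = 0.04598 K/W
R_stainless steel = L/(kA) = 0.0053/(14.5×17.9) = 2.042×10^-5 K/W
R_outer film = 1/(h_o·A) = 1/(4.92×17.9) = 0.01135 K/W
R_total = 0.05736 K/W
Q = ΔT / R_total = 212 / 0.05736

Q ≈ 3700 W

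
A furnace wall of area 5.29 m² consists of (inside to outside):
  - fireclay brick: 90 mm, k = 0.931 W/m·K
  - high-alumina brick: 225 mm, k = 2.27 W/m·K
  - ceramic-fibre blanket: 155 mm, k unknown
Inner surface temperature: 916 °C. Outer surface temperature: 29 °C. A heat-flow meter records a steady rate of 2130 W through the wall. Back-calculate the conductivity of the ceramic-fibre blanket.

Series thermal resistances:
R_fireclay brick = L/(kA) = 0.09/(0.931×5.29) = 0.01827 K/W
R_high-alumina brick = L/(kA) = 0.225/(2.27×5.29) = 0.01874 K/W
Sum of known resistances R_other = 0.03701 K/W
Total R = ΔT/Q = 887/2130 = 0.4164 K/W
R_ceramic-fibre blanket = R_total − R_other = 0.3794 K/W
k = L/(R·A) = 0.155/(0.3794×5.29)

k ≈ 0.0772 W/(m·K)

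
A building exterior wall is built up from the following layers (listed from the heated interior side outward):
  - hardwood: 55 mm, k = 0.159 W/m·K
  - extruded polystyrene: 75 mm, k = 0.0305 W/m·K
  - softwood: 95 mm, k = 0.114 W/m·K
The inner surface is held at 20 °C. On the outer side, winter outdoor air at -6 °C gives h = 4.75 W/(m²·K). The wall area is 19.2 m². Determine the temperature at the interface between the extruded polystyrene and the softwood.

Model the wall as resistances in series:
R_hardwood = L/(kA) = 0.055/(0.159×19.2) = 0.01802 K/W
R_extruded polystyrene = L/(kA) = 0.075/(0.0305×19.2) = 0.1281 K/W
R_softwood = L/(kA) = 0.095/(0.114×19.2) = 0.0434 K/W
R_outer film = 1/(h_o·A) = 1/(4.75×19.2) = 0.01096 K/W
R_total = 0.2005 K/W;  Q = ΔT/R_total = 26/0.2005 = 129.7 W
T_interface = T_inner − Q·ΣR(inner→interface) = 20 − 130×0.1461

T ≈ 1.05 °C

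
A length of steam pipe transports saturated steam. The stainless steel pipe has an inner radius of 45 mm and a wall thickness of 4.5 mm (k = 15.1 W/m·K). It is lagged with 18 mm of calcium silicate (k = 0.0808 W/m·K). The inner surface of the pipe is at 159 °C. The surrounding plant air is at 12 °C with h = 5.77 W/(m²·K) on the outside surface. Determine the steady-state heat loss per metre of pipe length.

q′ ≈ 144 W/m

For a radial system each layer contributes R = ln(r_out/r_in)/(2πkL); films add R = 1/(hA).
R_stainless steel pipe wall = ln(49.5/45)/(2π×15.1×1) = 0.001005 K/W
R_calcium silicate = ln(67.5/49.5)/(2π×0.0808×1) = 0.6109 K/W
R_outer film = 1/(h_o·2πr_oL) = 1/(5.77×2π×0.0675×1) = 0.4086 K/W
R_total = 1.021 K/W
Q = ΔT/R_total = 147/1.021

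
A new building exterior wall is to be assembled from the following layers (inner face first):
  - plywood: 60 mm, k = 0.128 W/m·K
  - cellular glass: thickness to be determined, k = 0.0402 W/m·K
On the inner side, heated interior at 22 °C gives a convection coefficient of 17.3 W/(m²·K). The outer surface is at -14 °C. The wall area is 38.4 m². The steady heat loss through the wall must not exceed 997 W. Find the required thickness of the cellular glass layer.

Using the resistance-network approach (series):
R_inner film = 1/(h_i·A) = 1/(17.3×38.4) = 0.001505 K/W
R_plywood = L/(kA) = 0.06/(0.128×38.4) = 0.01221 K/W
Sum of the known resistances R_other = 0.01371 K/W
Required total resistance R_tot = ΔT/Q_allow = 36/997 = 0.03611 K/W
R_cellular glass = R_tot − R_other = 0.0224 K/W
L = R·k·A = 0.0224×0.0402×38.4

L ≈ 34.6 mm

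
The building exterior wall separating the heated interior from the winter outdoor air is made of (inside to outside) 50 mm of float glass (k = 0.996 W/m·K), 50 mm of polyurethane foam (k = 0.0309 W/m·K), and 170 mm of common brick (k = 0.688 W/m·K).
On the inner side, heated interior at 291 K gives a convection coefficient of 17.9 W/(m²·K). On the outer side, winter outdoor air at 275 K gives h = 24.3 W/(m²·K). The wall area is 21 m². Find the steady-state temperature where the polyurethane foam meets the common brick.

Treating each layer as a thermal resistance in series:
R_inner film = 1/(h_i·A) = 1/(17.9×21) = 0.00266 K/W
R_float glass = L/(kA) = 0.05/(0.996×21) = 0.002391 K/W
R_polyurethane foam = L/(kA) = 0.05/(0.0309×21) = 0.07705 K/W
R_common brick = L/(kA) = 0.17/(0.688×21) = 0.01177 K/W
R_outer film = 1/(h_o·A) = 1/(24.3×21) = 0.00196 K/W
R_total = 0.09583 K/W;  Q = ΔT/R_total = 16/0.09583 = 167 W
T_interface = T_inner − Q·ΣR(inner→interface) = 291 − 167×0.0821

T ≈ 277 K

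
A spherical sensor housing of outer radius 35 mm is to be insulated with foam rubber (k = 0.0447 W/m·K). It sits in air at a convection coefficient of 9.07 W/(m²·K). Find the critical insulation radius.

r_cr ≈ 9.86 mm

For a sphere r_cr = 2k/h = 2×0.0447/9.07
r_cr = 9.86 mm; since the bare radius (35 mm) is above r_cr, any added insulation will reduce heat loss.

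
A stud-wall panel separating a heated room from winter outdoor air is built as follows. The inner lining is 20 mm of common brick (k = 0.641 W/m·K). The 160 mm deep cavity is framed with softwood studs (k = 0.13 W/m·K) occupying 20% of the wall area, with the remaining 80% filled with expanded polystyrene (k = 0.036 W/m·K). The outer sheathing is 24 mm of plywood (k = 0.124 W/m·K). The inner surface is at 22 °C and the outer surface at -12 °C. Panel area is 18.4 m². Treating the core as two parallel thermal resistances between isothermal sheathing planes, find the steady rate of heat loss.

Sheathing layers in series; stud and cavity paths in parallel between them.
R_inner = 0.02/(0.641×18.4) = 0.001696 K/W
R_stud  = 0.16/(0.13×0.2×18.4) = 0.3344 K/W
R_cav   = 0.16/(0.036×0.8×18.4) = 0.3019 K/W
1/R_core = 1/R_stud + 1/R_cav → R_core = 0.1587 K/W
R_outer = 0.024/(0.124×18.4) = 0.01052 K/W
R_total = 0.1709 K/W
Q = ΔT/R_total = 34/0.1709

Q ≈ 199 W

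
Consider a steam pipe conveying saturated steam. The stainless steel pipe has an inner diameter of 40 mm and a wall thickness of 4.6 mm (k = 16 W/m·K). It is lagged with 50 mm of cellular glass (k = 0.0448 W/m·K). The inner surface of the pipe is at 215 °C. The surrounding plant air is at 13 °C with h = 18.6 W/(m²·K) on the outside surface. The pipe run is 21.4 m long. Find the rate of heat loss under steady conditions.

Per-layer cylindrical resistances, series-summed:
R_stainless steel pipe wall = ln(24.6/20)/(2π×16×21.4) = 9.622×10^-5 K/W
R_cellular glass = ln(74.6/24.6)/(2π×0.0448×21.4) = 0.1842 K/W
R_outer film = 1/(h_o·2πr_oL) = 1/(18.6×2π×0.0746×21.4) = 0.00536 K/W
R_total = 0.1896 K/W
Q = ΔT/R_total = 202/0.1896

Q ≈ 1070 W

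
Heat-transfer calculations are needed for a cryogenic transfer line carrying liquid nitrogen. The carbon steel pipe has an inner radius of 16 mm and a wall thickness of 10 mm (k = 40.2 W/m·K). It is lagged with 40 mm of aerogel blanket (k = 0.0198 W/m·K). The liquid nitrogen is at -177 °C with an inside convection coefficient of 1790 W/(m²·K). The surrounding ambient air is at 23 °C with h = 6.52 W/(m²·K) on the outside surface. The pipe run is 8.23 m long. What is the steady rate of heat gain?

Radial resistances (cylindrical: R_cond = ln(r_o/r_i)/(2πkL), R_conv = 1/(h·2πrL)):
R_inner film = 1/(h_i·2πr₁L) = 1/(1790×2π×0.016×8.23) = 6.752×10^-4 K/W
R_carbon steel pipe wall = ln(26/16)/(2π×40.2×8.23) = 2.336×10^-4 K/W
R_aerogel blanket = ln(66/26)/(2π×0.0198×8.23) = 0.9098 K/W
R_outer film = 1/(h_o·2πr_oL) = 1/(6.52×2π×0.066×8.23) = 0.04494 K/W
R_total = 0.9557 K/W
Q = ΔT/R_total = 200/0.9557

Q ≈ 209 W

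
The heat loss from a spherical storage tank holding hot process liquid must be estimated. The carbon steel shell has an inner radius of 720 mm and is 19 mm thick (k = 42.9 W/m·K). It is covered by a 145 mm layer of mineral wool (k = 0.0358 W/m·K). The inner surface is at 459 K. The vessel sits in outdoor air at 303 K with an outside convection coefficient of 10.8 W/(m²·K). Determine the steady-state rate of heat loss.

Q ≈ 310 W

Each spherical layer contributes R = (1/r_i − 1/r_o)/(4πk):
R_carbon steel shell = (1/0.72 − 1/0.739)/(4π×42.9) = 6.624×10^-5 K/W
R_mineral wool = (1/0.739 − 1/0.884)/(4π×0.0358) = 0.4934 K/W
R_outer film = 1/(h·4πr_o²) = 1/(10.8×4π×0.884²) = 0.009429 K/W
R_total = 0.5029 K/W
Q = ΔT/R_total = 156/0.5029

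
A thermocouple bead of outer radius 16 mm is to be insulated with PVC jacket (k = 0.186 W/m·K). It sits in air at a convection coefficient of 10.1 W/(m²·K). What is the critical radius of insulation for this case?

For a sphere r_cr = 2k/h = 2×0.186/10.1
r_cr = 36.8 mm; since the bare radius (16 mm) is below r_cr, adding a thin layer of insulation will *increase* heat loss.

r_cr ≈ 36.8 mm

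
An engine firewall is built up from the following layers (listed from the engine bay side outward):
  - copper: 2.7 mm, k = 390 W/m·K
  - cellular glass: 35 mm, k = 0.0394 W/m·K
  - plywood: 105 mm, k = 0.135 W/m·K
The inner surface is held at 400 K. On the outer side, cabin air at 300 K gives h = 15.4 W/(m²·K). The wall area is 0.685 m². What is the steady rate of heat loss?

Using the resistance-network approach (series):
R_copper = L/(kA) = 0.0027/(390×0.685) = 1.011×10^-5 K/W
R_cellular glass = L/(kA) = 0.035/(0.0394×0.685) = 1.297 K/W
R_plywood = L/(kA) = 0.105/(0.135×0.685) = 1.135 K/W
R_outer film = 1/(h_o·A) = 1/(15.4×0.685) = 0.0948 K/W
R_total = 2.527 K/W
Q = ΔT / R_total = 100 / 2.527

Q ≈ 39.6 W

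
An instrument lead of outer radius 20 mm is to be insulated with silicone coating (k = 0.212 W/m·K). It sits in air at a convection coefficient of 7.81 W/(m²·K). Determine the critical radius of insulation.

r_cr ≈ 27.1 mm

For a cylinder r_cr = k/h = 0.212/7.81
r_cr = 27.1 mm; since the bare radius (20 mm) is below r_cr, adding a thin layer of insulation will *increase* heat loss.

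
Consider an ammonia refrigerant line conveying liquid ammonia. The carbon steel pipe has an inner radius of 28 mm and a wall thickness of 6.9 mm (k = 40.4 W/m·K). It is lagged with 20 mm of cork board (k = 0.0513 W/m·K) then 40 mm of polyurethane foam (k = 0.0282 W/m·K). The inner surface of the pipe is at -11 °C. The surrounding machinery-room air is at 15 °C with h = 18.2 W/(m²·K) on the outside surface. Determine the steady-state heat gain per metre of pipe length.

Per-layer cylindrical resistances, series-summed:
R_carbon steel pipe wall = ln(34.9/28)/(2π×40.4×1) = 8.678×10^-4 K/W
R_cork board = ln(54.9/34.9)/(2π×0.0513×1) = 1.405 K/W
R_polyurethane foam = ln(94.9/54.9)/(2π×0.0282×1) = 3.089 K/W
R_outer film = 1/(h_o·2πr_oL) = 1/(18.2×2π×0.0949×1) = 0.09215 K/W
R_total = 4.587 K/W
Q = ΔT/R_total = 26/4.587

q′ ≈ 5.67 W/m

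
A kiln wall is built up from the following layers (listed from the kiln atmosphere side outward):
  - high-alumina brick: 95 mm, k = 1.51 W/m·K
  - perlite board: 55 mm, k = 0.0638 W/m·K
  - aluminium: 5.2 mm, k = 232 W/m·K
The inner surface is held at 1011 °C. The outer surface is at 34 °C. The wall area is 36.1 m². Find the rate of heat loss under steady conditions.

Q ≈ 38100 W

Treating each layer as a thermal resistance in series:
R_high-alumina brick = L/(kA) = 0.095/(1.51×36.1) = 0.001743 K/W
R_perlite board = L/(kA) = 0.055/(0.0638×36.1) = 0.02388 K/W
R_aluminium = L/(kA) = 0.0052/(232×36.1) = 6.209×10^-7 K/W
R_total = 0.02562 K/W
Q = ΔT / R_total = 977 / 0.02562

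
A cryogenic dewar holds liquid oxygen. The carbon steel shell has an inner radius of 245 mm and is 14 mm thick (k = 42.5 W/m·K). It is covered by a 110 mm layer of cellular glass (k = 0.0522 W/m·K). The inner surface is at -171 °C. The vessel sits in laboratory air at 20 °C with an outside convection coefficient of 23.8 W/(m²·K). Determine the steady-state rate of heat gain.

Q ≈ 107 W

For a spherical shell R = (1/r₁ − 1/r₂)/(4πk); film R = 1/(h·4πr²). In series:
R_carbon steel shell = (1/0.245 − 1/0.259)/(4π×42.5) = 4.131×10^-4 K/W
R_cellular glass = (1/0.259 − 1/0.369)/(4π×0.0522) = 1.755 K/W
R_outer film = 1/(h·4πr_o²) = 1/(23.8×4π×0.369²) = 0.02456 K/W
R_total = 1.78 K/W
Q = ΔT/R_total = 191/1.78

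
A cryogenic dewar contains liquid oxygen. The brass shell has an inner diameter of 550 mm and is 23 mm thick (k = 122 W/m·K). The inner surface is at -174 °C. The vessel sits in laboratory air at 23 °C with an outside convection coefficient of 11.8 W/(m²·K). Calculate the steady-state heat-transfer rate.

Radial (spherical) resistances in series:
R_brass shell = (1/0.275 − 1/0.298)/(4π×122) = 1.831×10^-4 K/W
R_outer film = 1/(h·4πr_o²) = 1/(11.8×4π×0.298²) = 0.07594 K/W
R_total = 0.07612 K/W
Q = ΔT/R_total = 197/0.07612

Q ≈ 2590 W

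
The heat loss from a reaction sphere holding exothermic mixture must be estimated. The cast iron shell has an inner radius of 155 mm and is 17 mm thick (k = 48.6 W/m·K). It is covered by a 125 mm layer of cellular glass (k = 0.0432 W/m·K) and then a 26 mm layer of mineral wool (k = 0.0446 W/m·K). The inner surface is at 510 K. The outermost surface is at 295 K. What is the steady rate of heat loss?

Q ≈ 43.1 W

For a spherical shell R = (1/r₁ − 1/r₂)/(4πk); film R = 1/(h·4πr²). In series:
R_cast iron shell = (1/0.155 − 1/0.172)/(4π×48.6) = 0.001044 K/W
R_cellular glass = (1/0.172 − 1/0.297)/(4π×0.0432) = 4.507 K/W
R_mineral wool = (1/0.297 − 1/0.323)/(4π×0.0446) = 0.4836 K/W
R_total = 4.992 K/W
Q = ΔT/R_total = 215/4.992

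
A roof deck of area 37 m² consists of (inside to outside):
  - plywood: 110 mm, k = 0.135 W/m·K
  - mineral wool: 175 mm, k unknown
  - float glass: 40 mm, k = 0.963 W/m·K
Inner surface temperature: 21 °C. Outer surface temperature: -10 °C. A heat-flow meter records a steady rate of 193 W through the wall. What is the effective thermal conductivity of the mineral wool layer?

Series thermal resistances:
R_plywood = L/(kA) = 0.11/(0.135×37) = 0.02202 K/W
R_float glass = L/(kA) = 0.04/(0.963×37) = 0.001123 K/W
Sum of known resistances R_other = 0.02314 K/W
Total R = ΔT/Q = 31/193 = 0.1606 K/W
R_mineral wool = R_total − R_other = 0.1375 K/W
k = L/(R·A) = 0.175/(0.1375×37)

k ≈ 0.0344 W/(m·K)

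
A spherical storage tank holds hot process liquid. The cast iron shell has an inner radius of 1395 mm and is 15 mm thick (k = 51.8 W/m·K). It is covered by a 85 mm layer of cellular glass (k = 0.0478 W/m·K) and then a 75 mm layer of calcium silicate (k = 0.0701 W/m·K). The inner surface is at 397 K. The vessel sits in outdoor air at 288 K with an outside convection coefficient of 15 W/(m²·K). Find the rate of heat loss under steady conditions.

Q ≈ 1030 W

For a spherical shell R = (1/r₁ − 1/r₂)/(4πk); film R = 1/(h·4πr²). In series:
R_cast iron shell = (1/1.395 − 1/1.41)/(4π×51.8) = 1.172×10^-5 K/W
R_cellular glass = (1/1.41 − 1/1.495)/(4π×0.0478) = 0.06713 K/W
R_calcium silicate = (1/1.495 − 1/1.57)/(4π×0.0701) = 0.03627 K/W
R_outer film = 1/(h·4πr_o²) = 1/(15×4π×1.57²) = 0.002152 K/W
R_total = 0.1056 K/W
Q = ΔT/R_total = 109/0.1056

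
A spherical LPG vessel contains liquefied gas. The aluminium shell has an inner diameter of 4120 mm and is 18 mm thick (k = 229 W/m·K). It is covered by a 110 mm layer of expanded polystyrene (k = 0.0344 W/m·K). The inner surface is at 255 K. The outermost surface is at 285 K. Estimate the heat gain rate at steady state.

Q ≈ 536 W

For a spherical shell R = (1/r₁ − 1/r₂)/(4πk); film R = 1/(h·4πr²). In series:
R_aluminium shell = (1/2.06 − 1/2.078)/(4π×229) = 1.461×10^-6 K/W
R_expanded polystyrene = (1/2.078 − 1/2.188)/(4π×0.0344) = 0.05597 K/W
R_total = 0.05597 K/W
Q = ΔT/R_total = 30/0.05597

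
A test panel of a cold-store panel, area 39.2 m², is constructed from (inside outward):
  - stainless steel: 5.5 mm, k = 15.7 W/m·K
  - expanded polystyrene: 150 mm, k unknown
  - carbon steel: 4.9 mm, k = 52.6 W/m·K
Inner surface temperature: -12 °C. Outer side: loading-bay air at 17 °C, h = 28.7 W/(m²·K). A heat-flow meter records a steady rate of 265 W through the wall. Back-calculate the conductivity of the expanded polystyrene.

k ≈ 0.0353 W/(m·K)

Series thermal resistances:
R_stainless steel = L/(kA) = 0.0055/(15.7×39.2) = 8.937×10^-6 K/W
R_carbon steel = L/(kA) = 0.0049/(52.6×39.2) = 2.376×10^-6 K/W
R_outer film = 1/(h_o·A) = 1/(28.7×39.2) = 8.889×10^-4 K/W
Sum of known resistances R_other = 9.002×10^-4 K/W
Total R = ΔT/Q = 29/265 = 0.1094 K/W
R_expanded polystyrene = R_total − R_other = 0.1085 K/W
k = L/(R·A) = 0.15/(0.1085×39.2)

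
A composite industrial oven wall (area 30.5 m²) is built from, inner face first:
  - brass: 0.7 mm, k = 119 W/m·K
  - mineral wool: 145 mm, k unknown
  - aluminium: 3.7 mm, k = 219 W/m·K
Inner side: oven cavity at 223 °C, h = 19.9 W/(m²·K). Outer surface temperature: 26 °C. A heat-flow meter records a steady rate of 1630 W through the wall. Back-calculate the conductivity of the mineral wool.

k ≈ 0.0399 W/(m·K)

Treating each layer as a thermal resistance in series:
R_inner film = 1/(h_i·A) = 1/(19.9×30.5) = 0.001648 K/W
R_brass = L/(kA) = 0.0007/(119×30.5) = 1.929×10^-7 K/W
R_aluminium = L/(kA) = 0.0037/(219×30.5) = 5.539×10^-7 K/W
Sum of known resistances R_other = 0.001648 K/W
Total R = ΔT/Q = 197/1630 = 0.1209 K/W
R_mineral wool = R_total − R_other = 0.1192 K/W
k = L/(R·A) = 0.145/(0.1192×30.5)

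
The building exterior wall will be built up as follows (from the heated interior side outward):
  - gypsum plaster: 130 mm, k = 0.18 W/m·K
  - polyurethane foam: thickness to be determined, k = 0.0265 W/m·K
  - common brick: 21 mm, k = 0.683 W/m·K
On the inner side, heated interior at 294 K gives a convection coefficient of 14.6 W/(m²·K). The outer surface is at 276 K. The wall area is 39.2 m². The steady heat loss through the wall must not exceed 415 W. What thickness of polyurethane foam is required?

L ≈ 23.3 mm

Thermal resistances in series:
R_inner film = 1/(h_i·A) = 1/(14.6×39.2) = 0.001747 K/W
R_gypsum plaster = L/(kA) = 0.13/(0.18×39.2) = 0.01842 K/W
R_common brick = L/(kA) = 0.021/(0.683×39.2) = 7.844×10^-4 K/W
Sum of the known resistances R_other = 0.02096 K/W
Required total resistance R_tot = ΔT/Q_allow = 18/415 = 0.04337 K/W
R_polyurethane foam = R_tot − R_other = 0.02242 K/W
L = R·k·A = 0.02242×0.0265×39.2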